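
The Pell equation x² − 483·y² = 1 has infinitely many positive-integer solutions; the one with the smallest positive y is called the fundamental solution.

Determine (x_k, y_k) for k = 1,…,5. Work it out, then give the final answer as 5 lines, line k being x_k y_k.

√483 = [21; 1,42, …], period ℓ=2 (even) → k=1
step 0: (21, 1)  from 21·(1,0) + (0,1)
step 1: (22, 1)  from 1·(21,1) + (1,0)
→ (22, 1).  Check: 22²=484, 483·1²=483, difference 1.
k=2:  x_2 = 22·22+483·1·1 = 967,  y_2 = 22·1+1·22 = 44
k=3:  x_3 = 22·967+483·1·44 = 42526,  y_3 = 22·44+1·967 = 1935
k=4:  x_4 = 22·42526+483·1·1935 = 1870177,  y_4 = 22·1935+1·42526 = 85096
k=5:  x_5 = 22·1870177+483·1·85096 = 82245262,  y_5 = 22·85096+1·1870177 = 3742289

22 1
967 44
42526 1935
1870177 85096
82245262 3742289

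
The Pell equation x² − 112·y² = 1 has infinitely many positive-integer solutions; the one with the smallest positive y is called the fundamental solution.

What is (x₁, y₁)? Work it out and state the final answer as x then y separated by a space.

127 12

√112 → a₀=10, period (1,1,2,1,1,20); ℓ=6 even so k=5
a_0=10:  p_0=10·1+0=10,  q_0=10·0+1=1
a_1=1:  p_1=1·10+1=11,  q_1=1·1+0=1
a_2=1:  p_2=1·11+10=21,  q_2=1·1+1=2
…
a_4=1:  p_4=1·53+21=74,  q_4=1·5+2=7
a_5=1:  p_5=1·74+53=127,  q_5=1·7+5=12
(x₁, y₁) = (127, 12);  127² − 112·12² = 1 ✓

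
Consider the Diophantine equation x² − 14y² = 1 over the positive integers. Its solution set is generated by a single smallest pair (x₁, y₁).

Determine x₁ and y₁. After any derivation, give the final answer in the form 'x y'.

[3; 1,2,1,6] for √14; ℓ=4 ⇒ convergent index 3
i=0: a=3 ⇒ p=3, q=1
i=1: a=1 ⇒ p=4, q=1
i=2: a=2 ⇒ p=11, q=3
i=3: a=1 ⇒ p=15, q=4
(x₁, y₁) = (15, 4);  15² − 14·4² = 1 ✓

15 4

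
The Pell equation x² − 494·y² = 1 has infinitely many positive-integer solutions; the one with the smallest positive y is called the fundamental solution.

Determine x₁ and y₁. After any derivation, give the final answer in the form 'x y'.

73035 3286

[22; 4,2,2,1,2,1,2,2,4,44] for √494; ℓ=10 ⇒ convergent index 9
a_0=22:  p_0=22·1+0=22,  q_0=22·0+1=1
a_1=4:  p_1=4·22+1=89,  q_1=4·1+0=4
…
a_3=2:  p_3=2·200+89=489,  q_3=2·9+4=22
…
a_5=2:  p_5=2·689+489=1867,  q_5=2·31+22=84
…
a_7=2:  p_7=2·2556+1867=6979,  q_7=2·115+84=314
a_8=2:  p_8=2·6979+2556=16514,  q_8=2·314+115=743
a_9=4:  p_9=4·16514+6979=73035,  q_9=4·743+314=3286
(x₁, y₁) = (73035, 3286);  73035² − 494·3286² = 1 ✓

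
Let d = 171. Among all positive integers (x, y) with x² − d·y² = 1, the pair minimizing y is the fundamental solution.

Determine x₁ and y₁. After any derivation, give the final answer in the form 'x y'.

170 13

[13; 13,26] for √171; ℓ=2 ⇒ convergent index 1
step 0: (13, 1)  from 13·(1,0) + (0,1)
step 1: (170, 13)  from 13·(13,1) + (1,0)
fundamental: x₁=170, y₁=13  (since 28900 − 171·169 = 1)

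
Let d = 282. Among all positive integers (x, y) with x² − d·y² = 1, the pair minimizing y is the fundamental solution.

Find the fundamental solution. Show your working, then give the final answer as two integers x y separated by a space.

d=282: √d = [16; 1,3,1,4,1,3,1,32] (ℓ=8, even), read p_7/q_7
k=0  a_k=16  p_k/q_k = 16/1
k=1  a_k=1  p_k/q_k = 17/1
k=2  a_k=3  p_k/q_k = 67/4
k=3  a_k=1  p_k/q_k = 84/5
k=4  a_k=4  p_k/q_k = 403/24
k=5  a_k=1  p_k/q_k = 487/29
k=6  a_k=3  p_k/q_k = 1864/111
k=7  a_k=1  p_k/q_k = 2351/140
→ (2351, 140).  Check: 2351²=5527201, 282·140²=5527200, difference 1.

2351 140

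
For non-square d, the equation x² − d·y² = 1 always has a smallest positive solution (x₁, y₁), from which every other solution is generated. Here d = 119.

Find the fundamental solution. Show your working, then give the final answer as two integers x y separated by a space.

d=119: √d = [10; 1,9,1,20] (ℓ=4, even), read p_3/q_3
i=0: a=10 ⇒ p=10, q=1
…
i=2: a=9 ⇒ p=109, q=10
i=3: a=1 ⇒ p=120, q=11
(x₁, y₁) = (120, 11);  120² − 119·11² = 1 ✓

120 11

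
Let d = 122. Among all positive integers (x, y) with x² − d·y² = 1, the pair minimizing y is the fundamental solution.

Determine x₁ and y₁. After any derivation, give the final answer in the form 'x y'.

243 22

√122 → a₀=11, period (22); ℓ=1 odd so k=1
k=0  a_k=11  p_k/q_k = 11/1
k=1  a_k=22  p_k/q_k = 243/22
(x₁, y₁) = (243, 22);  243² − 122·22² = 1 ✓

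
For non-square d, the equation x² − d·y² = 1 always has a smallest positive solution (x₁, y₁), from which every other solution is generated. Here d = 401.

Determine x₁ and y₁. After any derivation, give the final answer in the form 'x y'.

801 40

√401 = [20; 40, …], period ℓ=1 (odd) → k=1
step 0: (20, 1)  from 20·(1,0) + (0,1)
step 1: (801, 40)  from 40·(20,1) + (1,0)
(x₁, y₁) = (801, 40);  801² − 401·40² = 1 ✓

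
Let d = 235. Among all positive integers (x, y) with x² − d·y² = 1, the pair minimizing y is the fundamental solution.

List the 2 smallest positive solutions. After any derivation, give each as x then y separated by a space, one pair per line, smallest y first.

[15; 3,30] for √235; ℓ=2 ⇒ convergent index 1
k=0  a_k=15  p_k/q_k = 15/1
k=1  a_k=3  p_k/q_k = 46/3
(x₁, y₁) = (46, 3);  46² − 235·3² = 1 ✓
(46+3√235)^2 = 4231 + 276√235

46 3
4231 276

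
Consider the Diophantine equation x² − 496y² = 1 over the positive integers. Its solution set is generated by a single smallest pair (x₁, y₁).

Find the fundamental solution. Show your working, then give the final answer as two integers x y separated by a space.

√496 = [22; 3,1,2,4,1,…,1,3,44, …], period ℓ=16 (even) → k=15
k=0  a_k=22  p_k/q_k = 22/1
…
k=9  a_k=2  p_k/q_k = 35166/1579
…
k=11  a_k=1  p_k/q_k = 84875/3811
…
k=14  a_k=1  p_k/q_k = 1252502/56239
k=15  a_k=3  p_k/q_k = 4620799/207480
fundamental: x₁=4620799, y₁=207480  (since 21351783398401 − 496·43047950400 = 1)

4620799 207480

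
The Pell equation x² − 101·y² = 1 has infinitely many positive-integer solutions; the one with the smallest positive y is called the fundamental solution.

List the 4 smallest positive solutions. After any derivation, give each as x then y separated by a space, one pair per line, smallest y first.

201 20
80801 8040
32481801 3232060
13057603201 1299280080

√101 → a₀=10, period (20); ℓ=1 odd so k=1
i=0: a=10 ⇒ p=10, q=1
i=1: a=20 ⇒ p=201, q=20
→ (201, 20).  Check: 201²=40401, 101·20²=40400, difference 1.
(x_2, y_2) = (201·201 + 101·20·20, 201·20 + 20·201) = (80801, 8040)
(x_3, y_3) = (201·80801 + 101·20·8040, 201·8040 + 20·80801) = (32481801, 3232060)
(x_4, y_4) = (201·32481801 + 101·20·3232060, 201·3232060 + 20·32481801) = (13057603201, 1299280080)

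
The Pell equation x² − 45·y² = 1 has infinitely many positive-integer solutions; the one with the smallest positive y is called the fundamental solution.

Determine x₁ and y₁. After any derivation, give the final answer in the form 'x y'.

161 24

d=45: √d = [6; 1,2,2,2,1,12] (ℓ=6, even), read p_5/q_5
step 0: (6, 1)  from 6·(1,0) + (0,1)
…
step 3: (47, 7)  from 2·(20,3) + (7,1)
step 4: (114, 17)  from 2·(47,7) + (20,3)
step 5: (161, 24)  from 1·(114,17) + (47,7)
(x₁, y₁) = (161, 24);  161² − 45·24² = 1 ✓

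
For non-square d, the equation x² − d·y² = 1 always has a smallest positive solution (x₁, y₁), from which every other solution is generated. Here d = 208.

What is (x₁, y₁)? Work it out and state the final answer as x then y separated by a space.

[14; 2,2,1,2,2,28] for √208; ℓ=6 ⇒ convergent index 5
i=0: a=14 ⇒ p=14, q=1
i=1: a=2 ⇒ p=29, q=2
i=2: a=2 ⇒ p=72, q=5
…
i=4: a=2 ⇒ p=274, q=19
i=5: a=2 ⇒ p=649, q=45
→ (649, 45).  Check: 649²=421201, 208·45²=421200, difference 1.

649 45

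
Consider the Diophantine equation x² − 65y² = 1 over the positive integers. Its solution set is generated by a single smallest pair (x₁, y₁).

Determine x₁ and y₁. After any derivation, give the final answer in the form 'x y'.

d=65: √d = [8; 16] (ℓ=1, odd), read p_1/q_1
k=0  a_k=8  p_k/q_k = 8/1
k=1  a_k=16  p_k/q_k = 129/16
(x₁, y₁) = (129, 16);  129² − 65·16² = 1 ✓

129 16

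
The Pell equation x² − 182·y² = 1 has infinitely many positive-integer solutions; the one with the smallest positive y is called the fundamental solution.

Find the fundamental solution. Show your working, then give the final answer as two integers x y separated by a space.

27 2

√182 → a₀=13, period (2,26); ℓ=2 even so k=1
i=0: a=13 ⇒ p=13, q=1
i=1: a=2 ⇒ p=27, q=2
fundamental: x₁=27, y₁=2  (since 729 − 182·4 = 1)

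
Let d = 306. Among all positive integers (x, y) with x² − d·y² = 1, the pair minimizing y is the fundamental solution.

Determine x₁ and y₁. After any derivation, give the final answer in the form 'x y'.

d=306: √d = [17; 2,34] (ℓ=2, even), read p_1/q_1
i=0: a=17 ⇒ p=17, q=1
i=1: a=2 ⇒ p=35, q=2
→ (35, 2).  Check: 35²=1225, 306·2²=1224, difference 1.

35 2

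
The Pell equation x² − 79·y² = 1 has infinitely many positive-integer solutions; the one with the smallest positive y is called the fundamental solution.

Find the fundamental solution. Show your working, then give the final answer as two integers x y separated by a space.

[8; 1,7,1,16] for √79; ℓ=4 ⇒ convergent index 3
k=0  a_k=8  p_k/q_k = 8/1
k=1  a_k=1  p_k/q_k = 9/1
k=2  a_k=7  p_k/q_k = 71/8
k=3  a_k=1  p_k/q_k = 80/9
fundamental: x₁=80, y₁=9  (since 6400 − 79·81 = 1)

80 9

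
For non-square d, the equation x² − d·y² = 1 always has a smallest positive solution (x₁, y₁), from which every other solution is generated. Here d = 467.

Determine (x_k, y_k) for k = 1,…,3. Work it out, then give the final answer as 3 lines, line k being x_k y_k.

[21; 1,1,1,1,3,…,1,1,42] for √467; ℓ=14 ⇒ convergent index 13
i=0: a=21 ⇒ p=21, q=1
i=1: a=1 ⇒ p=22, q=1
i=2: a=1 ⇒ p=43, q=2
i=3: a=1 ⇒ p=65, q=3
i=4: a=1 ⇒ p=108, q=5
i=5: a=3 ⇒ p=389, q=18
i=6: a=3 ⇒ p=1275, q=59
i=7: a=21 ⇒ p=27164, q=1257
i=8: a=3 ⇒ p=82767, q=3830
i=9: a=3 ⇒ p=275465, q=12747
i=10: a=1 ⇒ p=358232, q=16577
i=11: a=1 ⇒ p=633697, q=29324
i=12: a=1 ⇒ p=991929, q=45901
i=13: a=1 ⇒ p=1625626, q=75225
→ (1625626, 75225).  Check: 1625626²=2642659891876, 467·75225²=2642659891875, difference 1.
k=2:  x_2 = 1625626·1625626+467·75225·75225 = 5285319783751,  y_2 = 1625626·75225+75225·1625626 = 244575431700
k=3:  x_3 = 1625626·5285319783751+467·75225·244575431700 = 17183906517558380626,  y_3 = 1625626·244575431700+75225·5285319783751 = 795176361465413175

1625626 75225
5285319783751 244575431700
17183906517558380626 795176361465413175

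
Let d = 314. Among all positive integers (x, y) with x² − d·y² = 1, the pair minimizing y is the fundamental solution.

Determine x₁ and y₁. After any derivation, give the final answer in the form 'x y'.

d=314: √d = [17; 1,2,1,1,2,1,34] (ℓ=7, odd), read p_13/q_13
k=0  a_k=17  p_k/q_k = 17/1
…
k=2  a_k=2  p_k/q_k = 53/3
…
k=4  a_k=1  p_k/q_k = 124/7
k=5  a_k=2  p_k/q_k = 319/18
…
k=7  a_k=34  p_k/q_k = 15381/868
k=8  a_k=1  p_k/q_k = 15824/893
…
k=10  a_k=1  p_k/q_k = 62853/3547
k=11  a_k=1  p_k/q_k = 109882/6201
k=12  a_k=2  p_k/q_k = 282617/15949
k=13  a_k=1  p_k/q_k = 392499/22150
(x₁, y₁) = (392499, 22150);  392499² − 314·22150² = 1 ✓

392499 22150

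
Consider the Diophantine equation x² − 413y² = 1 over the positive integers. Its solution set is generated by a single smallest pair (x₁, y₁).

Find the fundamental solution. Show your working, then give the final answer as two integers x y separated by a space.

113399 5580

√413 → a₀=20, period (3,9,1,4,1,9,3,40); ℓ=8 even so k=7
a_0=20:  p_0=20·1+0=20,  q_0=20·0+1=1
…
a_2=9:  p_2=9·61+20=569,  q_2=9·3+1=28
…
a_6=9:  p_6=9·3719+3089=36560,  q_6=9·183+152=1799
a_7=3:  p_7=3·36560+3719=113399,  q_7=3·1799+183=5580
(x₁, y₁) = (113399, 5580);  113399² − 413·5580² = 1 ✓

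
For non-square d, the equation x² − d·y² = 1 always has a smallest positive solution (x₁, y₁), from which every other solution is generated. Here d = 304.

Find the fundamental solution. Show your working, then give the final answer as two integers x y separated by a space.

[17; 2,3,2,1,1,1,1,1,2,3,2,34] for √304; ℓ=12 ⇒ convergent index 11
k=0  a_k=17  p_k/q_k = 17/1
…
k=4  a_k=1  p_k/q_k = 401/23
…
k=10  a_k=3  p_k/q_k = 25177/1444
k=11  a_k=2  p_k/q_k = 57799/3315
fundamental: x₁=57799, y₁=3315  (since 3340724401 − 304·10989225 = 1)

57799 3315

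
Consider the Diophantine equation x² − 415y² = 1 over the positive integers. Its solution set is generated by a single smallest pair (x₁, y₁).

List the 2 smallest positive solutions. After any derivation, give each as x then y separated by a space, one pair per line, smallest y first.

18412804 903849
678062702284831 33284788965192

√415 = [20; 2,1,2,4,6,…,1,2,40, …], period ℓ=16 (even) → k=15
a_0=20:  p_0=20·1+0=20,  q_0=20·0+1=1
a_1=2:  p_1=2·20+1=41,  q_1=2·1+0=2
a_2=1:  p_2=1·41+20=61,  q_2=1·2+1=3
a_3=2:  p_3=2·61+41=163,  q_3=2·3+2=8
…
a_6=1:  p_6=1·4441+713=5154,  q_6=1·218+35=253
a_7=1:  p_7=1·5154+4441=9595,  q_7=1·253+218=471
…
a_10=1:  p_10=1·43534+33939=77473,  q_10=1·2137+1666=3803
…
a_14=1:  p_14=1·4730294+2110961=6841255,  q_14=1·232201+103623=335824
a_15=2:  p_15=2·6841255+4730294=18412804,  q_15=2·335824+232201=903849
→ (18412804, 903849).  Check: 18412804²=339031351142416, 415·903849²=339031351142415, difference 1.
k=2:  x_2 = 18412804·18412804+415·903849·903849 = 678062702284831,  y_2 = 18412804·903849+903849·18412804 = 33284788965192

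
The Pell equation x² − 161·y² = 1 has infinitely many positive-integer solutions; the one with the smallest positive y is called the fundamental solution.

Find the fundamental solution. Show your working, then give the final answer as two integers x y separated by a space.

√161 → a₀=12, period (1,2,4,1,2,1,4,2,1,24); ℓ=10 even so k=9
a_0=12:  p_0=12·1+0=12,  q_0=12·0+1=1
a_1=1:  p_1=1·12+1=13,  q_1=1·1+0=1
a_2=2:  p_2=2·13+12=38,  q_2=2·1+1=3
a_3=4:  p_3=4·38+13=165,  q_3=4·3+1=13
a_4=1:  p_4=1·165+38=203,  q_4=1·13+3=16
a_5=2:  p_5=2·203+165=571,  q_5=2·16+13=45
a_6=1:  p_6=1·571+203=774,  q_6=1·45+16=61
a_7=4:  p_7=4·774+571=3667,  q_7=4·61+45=289
a_8=2:  p_8=2·3667+774=8108,  q_8=2·289+61=639
a_9=1:  p_9=1·8108+3667=11775,  q_9=1·639+289=928
→ (11775, 928).  Check: 11775²=138650625, 161·928²=138650624, difference 1.

11775 928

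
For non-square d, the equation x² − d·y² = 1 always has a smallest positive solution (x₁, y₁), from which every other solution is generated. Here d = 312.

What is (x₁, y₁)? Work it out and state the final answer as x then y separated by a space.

d=312: √d = [17; 1,1,1,34] (ℓ=4, even), read p_3/q_3
k=0  a_k=17  p_k/q_k = 17/1
k=1  a_k=1  p_k/q_k = 18/1
k=2  a_k=1  p_k/q_k = 35/2
k=3  a_k=1  p_k/q_k = 53/3
fundamental: x₁=53, y₁=3  (since 2809 − 312·9 = 1)

53 3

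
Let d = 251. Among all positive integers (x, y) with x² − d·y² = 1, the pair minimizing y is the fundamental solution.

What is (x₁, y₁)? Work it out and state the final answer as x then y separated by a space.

√251 → a₀=15, period (1,5,2,1,2,…,5,1,30); ℓ=14 even so k=13
step 0: (15, 1)  from 15·(1,0) + (0,1)
step 1: (16, 1)  from 1·(15,1) + (1,0)
step 2: (95, 6)  from 5·(16,1) + (15,1)
step 3: (206, 13)  from 2·(95,6) + (16,1)
step 4: (301, 19)  from 1·(206,13) + (95,6)
step 5: (808, 51)  from 2·(301,19) + (206,13)
step 6: (1917, 121)  from 2·(808,51) + (301,19)
step 7: (29563, 1866)  from 15·(1917,121) + (808,51)
…
step 11: (577033, 36422)  from 2·(212692,13425) + (151649,9572)
step 12: (3097857, 195535)  from 5·(577033,36422) + (212692,13425)
step 13: (3674890, 231957)  from 1·(3097857,195535) + (577033,36422)
→ (3674890, 231957).  Check: 3674890²=13504816512100, 251·231957²=13504816512099, difference 1.

3674890 231957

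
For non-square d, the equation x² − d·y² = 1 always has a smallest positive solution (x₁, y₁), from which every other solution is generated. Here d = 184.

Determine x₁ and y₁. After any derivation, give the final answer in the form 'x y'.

24335 1794

√184 = [13; 1,1,3,2,1,2,1,2,3,1,1,26, …], period ℓ=12 (even) → k=11
step 0: (13, 1)  from 13·(1,0) + (0,1)
…
step 2: (27, 2)  from 1·(14,1) + (13,1)
step 3: (95, 7)  from 3·(27,2) + (14,1)
step 4: (217, 16)  from 2·(95,7) + (27,2)
step 5: (312, 23)  from 1·(217,16) + (95,7)
step 6: (841, 62)  from 2·(312,23) + (217,16)
step 7: (1153, 85)  from 1·(841,62) + (312,23)
…
step 9: (10594, 781)  from 3·(3147,232) + (1153,85)
step 10: (13741, 1013)  from 1·(10594,781) + (3147,232)
step 11: (24335, 1794)  from 1·(13741,1013) + (10594,781)
→ (24335, 1794).  Check: 24335²=592192225, 184·1794²=592192224, difference 1.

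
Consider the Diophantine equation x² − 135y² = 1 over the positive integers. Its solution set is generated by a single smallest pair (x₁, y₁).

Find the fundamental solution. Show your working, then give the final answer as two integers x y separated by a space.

244 21

√135 → a₀=11, period (1,1,1,1,1,1,1,22); ℓ=8 even so k=7
k=0  a_k=11  p_k/q_k = 11/1
…
k=2  a_k=1  p_k/q_k = 23/2
k=3  a_k=1  p_k/q_k = 35/3
…
k=6  a_k=1  p_k/q_k = 151/13
k=7  a_k=1  p_k/q_k = 244/21
→ (244, 21).  Check: 244²=59536, 135·21²=59535, difference 1.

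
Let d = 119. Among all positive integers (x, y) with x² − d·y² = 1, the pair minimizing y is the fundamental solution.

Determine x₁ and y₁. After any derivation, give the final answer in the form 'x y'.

120 11

√119 → a₀=10, period (1,9,1,20); ℓ=4 even so k=3
step 0: (10, 1)  from 10·(1,0) + (0,1)
step 1: (11, 1)  from 1·(10,1) + (1,0)
step 2: (109, 10)  from 9·(11,1) + (10,1)
step 3: (120, 11)  from 1·(109,10) + (11,1)
(x₁, y₁) = (120, 11);  120² − 119·11² = 1 ✓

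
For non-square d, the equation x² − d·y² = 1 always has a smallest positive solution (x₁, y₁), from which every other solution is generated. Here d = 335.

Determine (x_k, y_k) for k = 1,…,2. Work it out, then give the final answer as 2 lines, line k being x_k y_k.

604 33
729631 39864

d=335: √d = [18; 3,3,3,36] (ℓ=4, even), read p_3/q_3
k=0  a_k=18  p_k/q_k = 18/1
k=1  a_k=3  p_k/q_k = 55/3
k=2  a_k=3  p_k/q_k = 183/10
k=3  a_k=3  p_k/q_k = 604/33
(x₁, y₁) = (604, 33);  604² − 335·33² = 1 ✓
(x_2, y_2) = (604·604 + 335·33·33, 604·33 + 33·604) = (729631, 39864)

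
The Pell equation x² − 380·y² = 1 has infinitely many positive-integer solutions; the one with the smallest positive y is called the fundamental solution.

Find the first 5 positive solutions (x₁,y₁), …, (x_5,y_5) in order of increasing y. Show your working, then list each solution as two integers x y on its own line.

39 2
3041 156
237159 12166
18495361 948792
1442400999 73993610

√380 = [19; 2,38, …], period ℓ=2 (even) → k=1
i=0: a=19 ⇒ p=19, q=1
i=1: a=2 ⇒ p=39, q=2
fundamental: x₁=39, y₁=2  (since 1521 − 380·4 = 1)
k=2:  x_2 = 39·39+380·2·2 = 3041,  y_2 = 39·2+2·39 = 156
k=3:  x_3 = 39·3041+380·2·156 = 237159,  y_3 = 39·156+2·3041 = 12166
k=4:  x_4 = 39·237159+380·2·12166 = 18495361,  y_4 = 39·12166+2·237159 = 948792
k=5:  x_5 = 39·18495361+380·2·948792 = 1442400999,  y_5 = 39·948792+2·18495361 = 73993610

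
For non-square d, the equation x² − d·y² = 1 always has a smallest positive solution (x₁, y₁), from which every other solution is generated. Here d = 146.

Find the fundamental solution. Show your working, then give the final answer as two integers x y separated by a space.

145 12

√146 = [12; 12,24, …], period ℓ=2 (even) → k=1
k=0  a_k=12  p_k/q_k = 12/1
k=1  a_k=12  p_k/q_k = 145/12
→ (145, 12).  Check: 145²=21025, 146·12²=21024, difference 1.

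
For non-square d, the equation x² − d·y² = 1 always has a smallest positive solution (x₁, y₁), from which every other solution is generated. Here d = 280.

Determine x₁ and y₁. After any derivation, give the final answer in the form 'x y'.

251 15

√280 → a₀=16, period (1,2,1,2,1,32); ℓ=6 even so k=5
i=0: a=16 ⇒ p=16, q=1
i=1: a=1 ⇒ p=17, q=1
i=2: a=2 ⇒ p=50, q=3
…
i=4: a=2 ⇒ p=184, q=11
i=5: a=1 ⇒ p=251, q=15
→ (251, 15).  Check: 251²=63001, 280·15²=63000, difference 1.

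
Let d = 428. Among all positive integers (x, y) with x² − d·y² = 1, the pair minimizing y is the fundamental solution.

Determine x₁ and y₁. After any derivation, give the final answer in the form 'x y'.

1850887 89466

√428 → a₀=20, period (1,2,4,1,5,10,5,1,4,2,1,40); ℓ=12 even so k=11
a_0=20:  p_0=20·1+0=20,  q_0=20·0+1=1
a_1=1:  p_1=1·20+1=21,  q_1=1·1+0=1
…
a_4=1:  p_4=1·269+62=331,  q_4=1·13+3=16
…
a_6=10:  p_6=10·1924+331=19571,  q_6=10·93+16=946
a_7=5:  p_7=5·19571+1924=99779,  q_7=5·946+93=4823
…
a_10=2:  p_10=2·577179+119350=1273708,  q_10=2·27899+5769=61567
a_11=1:  p_11=1·1273708+577179=1850887,  q_11=1·61567+27899=89466
→ (1850887, 89466).  Check: 1850887²=3425782686769, 428·89466²=3425782686768, difference 1.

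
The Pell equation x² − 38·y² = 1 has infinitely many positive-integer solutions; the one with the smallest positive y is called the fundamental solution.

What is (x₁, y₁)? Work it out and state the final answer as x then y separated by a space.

37 6

d=38: √d = [6; 6,12] (ℓ=2, even), read p_1/q_1
step 0: (6, 1)  from 6·(1,0) + (0,1)
step 1: (37, 6)  from 6·(6,1) + (1,0)
fundamental: x₁=37, y₁=6  (since 1369 − 38·36 = 1)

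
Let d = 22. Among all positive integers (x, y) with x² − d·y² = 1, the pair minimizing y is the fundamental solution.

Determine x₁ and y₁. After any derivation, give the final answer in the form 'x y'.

[4; 1,2,4,2,1,8] for √22; ℓ=6 ⇒ convergent index 5
step 0: (4, 1)  from 4·(1,0) + (0,1)
…
step 2: (14, 3)  from 2·(5,1) + (4,1)
step 3: (61, 13)  from 4·(14,3) + (5,1)
step 4: (136, 29)  from 2·(61,13) + (14,3)
step 5: (197, 42)  from 1·(136,29) + (61,13)
→ (197, 42).  Check: 197²=38809, 22·42²=38808, difference 1.

197 42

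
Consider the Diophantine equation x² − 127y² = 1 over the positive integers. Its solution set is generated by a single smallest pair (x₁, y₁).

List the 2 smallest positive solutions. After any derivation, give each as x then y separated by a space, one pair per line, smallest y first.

d=127: √d = [11; 3,1,2,2,7,11,7,2,2,1,3,22] (ℓ=12, even), read p_11/q_11
k=0  a_k=11  p_k/q_k = 11/1
…
k=6  a_k=11  p_k/q_k = 24218/2149
…
k=10  a_k=1  p_k/q_k = 1274561/113099
k=11  a_k=3  p_k/q_k = 4730624/419775
(x₁, y₁) = (4730624, 419775);  4730624² − 127·419775² = 1 ✓
n=2: (4730624,419775)∘(4730624,419775) = (4730624·4730624+127·419775·419775, 4730624·419775+419775·4730624) = (44757606858751,3971595379200)

4730624 419775
44757606858751 3971595379200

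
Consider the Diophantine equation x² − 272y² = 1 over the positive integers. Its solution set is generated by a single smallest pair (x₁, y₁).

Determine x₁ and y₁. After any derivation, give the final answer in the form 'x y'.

√272 = [16; 2,32, …], period ℓ=2 (even) → k=1
i=0: a=16 ⇒ p=16, q=1
i=1: a=2 ⇒ p=33, q=2
→ (33, 2).  Check: 33²=1089, 272·2²=1088, difference 1.

33 2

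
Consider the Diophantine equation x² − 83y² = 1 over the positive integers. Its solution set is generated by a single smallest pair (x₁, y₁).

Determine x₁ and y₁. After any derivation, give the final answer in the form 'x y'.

82 9

√83 = [9; 9,18, …], period ℓ=2 (even) → k=1
step 0: (9, 1)  from 9·(1,0) + (0,1)
step 1: (82, 9)  from 9·(9,1) + (1,0)
(x₁, y₁) = (82, 9);  82² − 83·9² = 1 ✓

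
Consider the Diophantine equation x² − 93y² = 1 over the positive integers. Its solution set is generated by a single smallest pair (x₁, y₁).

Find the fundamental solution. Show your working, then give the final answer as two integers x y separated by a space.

√93 → a₀=9, period (1,1,1,4,6,4,1,1,1,18); ℓ=10 even so k=9
step 0: (9, 1)  from 9·(1,0) + (0,1)
step 1: (10, 1)  from 1·(9,1) + (1,0)
…
step 3: (29, 3)  from 1·(19,2) + (10,1)
…
step 5: (839, 87)  from 6·(135,14) + (29,3)
step 6: (3491, 362)  from 4·(839,87) + (135,14)
step 7: (4330, 449)  from 1·(3491,362) + (839,87)
step 8: (7821, 811)  from 1·(4330,449) + (3491,362)
step 9: (12151, 1260)  from 1·(7821,811) + (4330,449)
fundamental: x₁=12151, y₁=1260  (since 147646801 − 93·1587600 = 1)

12151 1260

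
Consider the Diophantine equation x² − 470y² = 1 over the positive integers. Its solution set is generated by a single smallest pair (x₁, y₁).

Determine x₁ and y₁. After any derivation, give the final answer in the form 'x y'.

1691 78

√470 → a₀=21, period (1,2,8,2,1,42); ℓ=6 even so k=5
i=0: a=21 ⇒ p=21, q=1
i=1: a=1 ⇒ p=22, q=1
…
i=3: a=8 ⇒ p=542, q=25
i=4: a=2 ⇒ p=1149, q=53
i=5: a=1 ⇒ p=1691, q=78
→ (1691, 78).  Check: 1691²=2859481, 470·78²=2859480, difference 1.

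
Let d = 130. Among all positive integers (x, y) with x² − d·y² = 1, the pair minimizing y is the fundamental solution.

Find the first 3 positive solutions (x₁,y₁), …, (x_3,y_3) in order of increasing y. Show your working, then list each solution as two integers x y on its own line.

6499 570
84474001 7408860
1097993058499 96300361710

√130 = [11; 2,2,22, …], period ℓ=3 (odd) → k=5
a_0=11:  p_0=11·1+0=11,  q_0=11·0+1=1
…
a_2=2:  p_2=2·23+11=57,  q_2=2·2+1=5
…
a_4=2:  p_4=2·1277+57=2611,  q_4=2·112+5=229
a_5=2:  p_5=2·2611+1277=6499,  q_5=2·229+112=570
→ (6499, 570).  Check: 6499²=42237001, 130·570²=42237000, difference 1.
n=2: (6499,570)∘(6499,570) = (6499·6499+130·570·570, 6499·570+570·6499) = (84474001,7408860)
n=3: (84474001,7408860)∘(6499,570) = (6499·84474001+130·570·7408860, 6499·7408860+570·84474001) = (1097993058499,96300361710)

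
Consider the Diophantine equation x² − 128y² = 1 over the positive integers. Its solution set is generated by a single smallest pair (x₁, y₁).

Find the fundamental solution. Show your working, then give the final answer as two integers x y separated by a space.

577 51

√128 → a₀=11, period (3,5,3,22); ℓ=4 even so k=3
a_0=11:  p_0=11·1+0=11,  q_0=11·0+1=1
…
a_2=5:  p_2=5·34+11=181,  q_2=5·3+1=16
a_3=3:  p_3=3·181+34=577,  q_3=3·16+3=51
(x₁, y₁) = (577, 51);  577² − 128·51² = 1 ✓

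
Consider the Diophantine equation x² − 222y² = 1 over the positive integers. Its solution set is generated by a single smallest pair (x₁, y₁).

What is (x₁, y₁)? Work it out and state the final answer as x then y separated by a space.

149 10

[14; 1,8,1,28] for √222; ℓ=4 ⇒ convergent index 3
i=0: a=14 ⇒ p=14, q=1
…
i=2: a=8 ⇒ p=134, q=9
i=3: a=1 ⇒ p=149, q=10
fundamental: x₁=149, y₁=10  (since 22201 − 222·100 = 1)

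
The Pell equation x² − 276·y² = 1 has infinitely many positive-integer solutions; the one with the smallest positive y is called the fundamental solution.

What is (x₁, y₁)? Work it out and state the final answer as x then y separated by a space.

√276 → a₀=16, period (1,1,1,1,2,2,2,1,1,1,1,32); ℓ=12 even so k=11
i=0: a=16 ⇒ p=16, q=1
…
i=2: a=1 ⇒ p=33, q=2
i=3: a=1 ⇒ p=50, q=3
i=4: a=1 ⇒ p=83, q=5
…
i=6: a=2 ⇒ p=515, q=31
i=7: a=2 ⇒ p=1246, q=75
…
i=10: a=1 ⇒ p=4768, q=287
i=11: a=1 ⇒ p=7775, q=468
fundamental: x₁=7775, y₁=468  (since 60450625 − 276·219024 = 1)

7775 468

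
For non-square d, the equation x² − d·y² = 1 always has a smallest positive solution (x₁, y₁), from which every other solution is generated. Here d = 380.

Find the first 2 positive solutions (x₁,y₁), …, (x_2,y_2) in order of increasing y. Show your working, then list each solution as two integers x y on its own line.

39 2
3041 156

[19; 2,38] for √380; ℓ=2 ⇒ convergent index 1
i=0: a=19 ⇒ p=19, q=1
i=1: a=2 ⇒ p=39, q=2
fundamental: x₁=39, y₁=2  (since 1521 − 380·4 = 1)
n=2: (39,2)∘(39,2) = (39·39+380·2·2, 39·2+2·39) = (3041,156)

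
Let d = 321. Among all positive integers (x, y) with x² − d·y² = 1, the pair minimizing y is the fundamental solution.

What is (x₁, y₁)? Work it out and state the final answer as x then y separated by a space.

[17; 1,10,1,34] for √321; ℓ=4 ⇒ convergent index 3
a_0=17:  p_0=17·1+0=17,  q_0=17·0+1=1
a_1=1:  p_1=1·17+1=18,  q_1=1·1+0=1
a_2=10:  p_2=10·18+17=197,  q_2=10·1+1=11
a_3=1:  p_3=1·197+18=215,  q_3=1·11+1=12
(x₁, y₁) = (215, 12);  215² − 321·12² = 1 ✓

215 12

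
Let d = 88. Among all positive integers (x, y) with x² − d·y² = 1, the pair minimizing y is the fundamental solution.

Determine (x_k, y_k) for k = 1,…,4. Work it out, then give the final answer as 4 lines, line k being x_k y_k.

d=88: √d = [9; 2,1,1,1,2,18] (ℓ=6, even), read p_5/q_5
k=0  a_k=9  p_k/q_k = 9/1
k=1  a_k=2  p_k/q_k = 19/2
k=2  a_k=1  p_k/q_k = 28/3
…
k=4  a_k=1  p_k/q_k = 75/8
k=5  a_k=2  p_k/q_k = 197/21
fundamental: x₁=197, y₁=21  (since 38809 − 88·441 = 1)
n=2: (197,21)∘(197,21) = (197·197+88·21·21, 197·21+21·197) = (77617,8274)
n=3: (77617,8274)∘(197,21) = (197·77617+88·21·8274, 197·8274+21·77617) = (30580901,3259935)
n=4: (30580901,3259935)∘(197,21) = (197·30580901+88·21·3259935, 197·3259935+21·30580901) = (12048797377,1284406116)

197 21
77617 8274
30580901 3259935
12048797377 1284406116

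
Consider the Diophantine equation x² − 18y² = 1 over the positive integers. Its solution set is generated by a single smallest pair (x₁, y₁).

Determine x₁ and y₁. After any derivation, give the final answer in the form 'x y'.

17 4

√18 → a₀=4, period (4,8); ℓ=2 even so k=1
k=0  a_k=4  p_k/q_k = 4/1
k=1  a_k=4  p_k/q_k = 17/4
fundamental: x₁=17, y₁=4  (since 289 − 18·16 = 1)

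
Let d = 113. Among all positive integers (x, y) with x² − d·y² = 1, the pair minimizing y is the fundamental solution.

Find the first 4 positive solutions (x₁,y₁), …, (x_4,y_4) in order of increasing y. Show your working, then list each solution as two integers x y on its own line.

d=113: √d = [10; 1,1,1,2,2,1,1,1,20] (ℓ=9, odd), read p_17/q_17
step 0: (10, 1)  from 10·(1,0) + (0,1)
step 1: (11, 1)  from 1·(10,1) + (1,0)
…
step 4: (85, 8)  from 2·(32,3) + (21,2)
step 5: (202, 19)  from 2·(85,8) + (32,3)
…
step 8: (776, 73)  from 1·(489,46) + (287,27)
…
step 12: (49579, 4664)  from 1·(32794,3085) + (16785,1579)
…
step 14: (313483, 29490)  from 2·(131952,12413) + (49579,4664)
step 15: (445435, 41903)  from 1·(313483,29490) + (131952,12413)
step 16: (758918, 71393)  from 1·(445435,41903) + (313483,29490)
step 17: (1204353, 113296)  from 1·(758918,71393) + (445435,41903)
(x₁, y₁) = (1204353, 113296);  1204353² − 113·113296² = 1 ✓
(1204353+113296√113)^2 = 2900932297217 + 272896754976√113
(1204353+113296√113)^3 = 6987493029899166849 + 657328051091107760√113
(1204353+113296√113)^4 = 16830816386073401651890177 + 1583310020631184911403584√113

1204353 113296
2900932297217 272896754976
6987493029899166849 657328051091107760
16830816386073401651890177 1583310020631184911403584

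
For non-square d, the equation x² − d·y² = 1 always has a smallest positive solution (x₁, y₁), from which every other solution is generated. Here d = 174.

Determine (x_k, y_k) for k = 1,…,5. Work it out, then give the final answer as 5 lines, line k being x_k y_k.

1451 110
4210801 319220
12219743051 926376330
35461690123201 2688343790440
102909812517786251 7801572753480550

√174 → a₀=13, period (5,4,5,26); ℓ=4 even so k=3
step 0: (13, 1)  from 13·(1,0) + (0,1)
…
step 2: (277, 21)  from 4·(66,5) + (13,1)
step 3: (1451, 110)  from 5·(277,21) + (66,5)
→ (1451, 110).  Check: 1451²=2105401, 174·110²=2105400, difference 1.
(x_2, y_2) = (1451·1451 + 174·110·110, 1451·110 + 110·1451) = (4210801, 319220)
(x_3, y_3) = (1451·4210801 + 174·110·319220, 1451·319220 + 110·4210801) = (12219743051, 926376330)
(x_4, y_4) = (1451·12219743051 + 174·110·926376330, 1451·926376330 + 110·12219743051) = (35461690123201, 2688343790440)
(x_5, y_5) = (1451·35461690123201 + 174·110·2688343790440, 1451·2688343790440 + 110·35461690123201) = (102909812517786251, 7801572753480550)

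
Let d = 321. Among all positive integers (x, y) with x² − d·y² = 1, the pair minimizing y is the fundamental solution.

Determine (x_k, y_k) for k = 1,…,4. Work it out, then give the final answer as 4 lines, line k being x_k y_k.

215 12
92449 5160
39752855 2218788
17093635201 954073680

√321 → a₀=17, period (1,10,1,34); ℓ=4 even so k=3
i=0: a=17 ⇒ p=17, q=1
i=1: a=1 ⇒ p=18, q=1
i=2: a=10 ⇒ p=197, q=11
i=3: a=1 ⇒ p=215, q=12
fundamental: x₁=215, y₁=12  (since 46225 − 321·144 = 1)
(215+12√321)^2 = 92449 + 5160√321
(215+12√321)^3 = 39752855 + 2218788√321
(215+12√321)^4 = 17093635201 + 954073680√321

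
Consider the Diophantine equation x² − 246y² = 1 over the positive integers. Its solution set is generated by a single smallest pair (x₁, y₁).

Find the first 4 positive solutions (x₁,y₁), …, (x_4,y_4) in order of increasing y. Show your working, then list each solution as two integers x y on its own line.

88805 5662
15772656049 1005627820
2801381440774085 178609557104538
497553357680112580801 31722843436331366360

√246 = [15; 1,2,5,1,14,1,5,2,1,30, …], period ℓ=10 (even) → k=9
a_0=15:  p_0=15·1+0=15,  q_0=15·0+1=1
a_1=1:  p_1=1·15+1=16,  q_1=1·1+0=1
a_2=2:  p_2=2·16+15=47,  q_2=2·1+1=3
a_3=5:  p_3=5·47+16=251,  q_3=5·3+1=16
a_4=1:  p_4=1·251+47=298,  q_4=1·16+3=19
…
a_7=5:  p_7=5·4721+4423=28028,  q_7=5·301+282=1787
a_8=2:  p_8=2·28028+4721=60777,  q_8=2·1787+301=3875
a_9=1:  p_9=1·60777+28028=88805,  q_9=1·3875+1787=5662
→ (88805, 5662).  Check: 88805²=7886328025, 246·5662²=7886328024, difference 1.
k=2:  x_2 = 88805·88805+246·5662·5662 = 15772656049,  y_2 = 88805·5662+5662·88805 = 1005627820
k=3:  x_3 = 88805·15772656049+246·5662·1005627820 = 2801381440774085,  y_3 = 88805·1005627820+5662·15772656049 = 178609557104538
k=4:  x_4 = 88805·2801381440774085+246·5662·178609557104538 = 497553357680112580801,  y_4 = 88805·178609557104538+5662·2801381440774085 = 31722843436331366360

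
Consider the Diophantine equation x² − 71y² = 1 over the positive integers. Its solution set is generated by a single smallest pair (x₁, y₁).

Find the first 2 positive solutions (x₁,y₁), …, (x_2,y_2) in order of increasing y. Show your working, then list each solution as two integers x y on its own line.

[8; 2,2,1,7,1,2,2,16] for √71; ℓ=8 ⇒ convergent index 7
i=0: a=8 ⇒ p=8, q=1
i=1: a=2 ⇒ p=17, q=2
…
i=3: a=1 ⇒ p=59, q=7
…
i=5: a=1 ⇒ p=514, q=61
i=6: a=2 ⇒ p=1483, q=176
i=7: a=2 ⇒ p=3480, q=413
(x₁, y₁) = (3480, 413);  3480² − 71·413² = 1 ✓
n=2: (3480,413)∘(3480,413) = (3480·3480+71·413·413, 3480·413+413·3480) = (24220799,2874480)

3480 413
24220799 2874480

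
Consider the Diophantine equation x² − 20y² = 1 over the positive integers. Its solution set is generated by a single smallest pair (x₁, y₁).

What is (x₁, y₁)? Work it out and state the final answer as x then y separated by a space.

√20 = [4; 2,8, …], period ℓ=2 (even) → k=1
i=0: a=4 ⇒ p=4, q=1
i=1: a=2 ⇒ p=9, q=2
fundamental: x₁=9, y₁=2  (since 81 − 20·4 = 1)

9 2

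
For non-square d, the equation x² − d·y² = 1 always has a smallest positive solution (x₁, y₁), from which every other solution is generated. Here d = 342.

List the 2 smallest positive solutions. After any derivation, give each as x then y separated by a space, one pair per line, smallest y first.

d=342: √d = [18; 2,36] (ℓ=2, even), read p_1/q_1
step 0: (18, 1)  from 18·(1,0) + (0,1)
step 1: (37, 2)  from 2·(18,1) + (1,0)
(x₁, y₁) = (37, 2);  37² − 342·2² = 1 ✓
n=2: (37,2)∘(37,2) = (37·37+342·2·2, 37·2+2·37) = (2737,148)

37 2
2737 148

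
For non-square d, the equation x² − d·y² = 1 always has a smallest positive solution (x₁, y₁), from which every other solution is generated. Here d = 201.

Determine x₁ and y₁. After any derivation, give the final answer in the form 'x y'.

515095 36332

[14; 5,1,1,1,2,…,1,5,28] for √201; ℓ=14 ⇒ convergent index 13
k=0  a_k=14  p_k/q_k = 14/1
…
k=4  a_k=1  p_k/q_k = 241/17
…
k=8  a_k=1  p_k/q_k = 8549/603
…
k=11  a_k=1  p_k/q_k = 58085/4097
k=12  a_k=1  p_k/q_k = 91402/6447
k=13  a_k=5  p_k/q_k = 515095/36332
→ (515095, 36332).  Check: 515095²=265322859025, 201·36332²=265322859024, difference 1.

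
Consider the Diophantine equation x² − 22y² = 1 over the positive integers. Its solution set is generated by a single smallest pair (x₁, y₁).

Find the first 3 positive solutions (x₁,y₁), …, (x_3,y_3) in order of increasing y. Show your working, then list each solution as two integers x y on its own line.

[4; 1,2,4,2,1,8] for √22; ℓ=6 ⇒ convergent index 5
a_0=4:  p_0=4·1+0=4,  q_0=4·0+1=1
a_1=1:  p_1=1·4+1=5,  q_1=1·1+0=1
…
a_3=4:  p_3=4·14+5=61,  q_3=4·3+1=13
a_4=2:  p_4=2·61+14=136,  q_4=2·13+3=29
a_5=1:  p_5=1·136+61=197,  q_5=1·29+13=42
fundamental: x₁=197, y₁=42  (since 38809 − 22·1764 = 1)
k=2:  x_2 = 197·197+22·42·42 = 77617,  y_2 = 197·42+42·197 = 16548
k=3:  x_3 = 197·77617+22·42·16548 = 30580901,  y_3 = 197·16548+42·77617 = 6519870

197 42
77617 16548
30580901 6519870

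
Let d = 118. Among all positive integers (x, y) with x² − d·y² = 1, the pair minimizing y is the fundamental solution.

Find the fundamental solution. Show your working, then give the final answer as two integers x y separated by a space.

√118 → a₀=10, period (1,6,3,2,10,2,3,6,1,20); ℓ=10 even so k=9
k=0  a_k=10  p_k/q_k = 10/1
k=1  a_k=1  p_k/q_k = 11/1
…
k=4  a_k=2  p_k/q_k = 554/51
…
k=6  a_k=2  p_k/q_k = 12112/1115
k=7  a_k=3  p_k/q_k = 42115/3877
k=8  a_k=6  p_k/q_k = 264802/24377
k=9  a_k=1  p_k/q_k = 306917/28254
(x₁, y₁) = (306917, 28254);  306917² − 118·28254² = 1 ✓

306917 28254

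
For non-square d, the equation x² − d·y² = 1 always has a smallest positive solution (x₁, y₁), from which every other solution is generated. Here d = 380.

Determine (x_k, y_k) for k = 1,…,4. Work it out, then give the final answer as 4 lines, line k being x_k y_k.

39 2
3041 156
237159 12166
18495361 948792

[19; 2,38] for √380; ℓ=2 ⇒ convergent index 1
k=0  a_k=19  p_k/q_k = 19/1
k=1  a_k=2  p_k/q_k = 39/2
fundamental: x₁=39, y₁=2  (since 1521 − 380·4 = 1)
n=2: (39,2)∘(39,2) = (39·39+380·2·2, 39·2+2·39) = (3041,156)
n=3: (3041,156)∘(39,2) = (39·3041+380·2·156, 39·156+2·3041) = (237159,12166)
n=4: (237159,12166)∘(39,2) = (39·237159+380·2·12166, 39·12166+2·237159) = (18495361,948792)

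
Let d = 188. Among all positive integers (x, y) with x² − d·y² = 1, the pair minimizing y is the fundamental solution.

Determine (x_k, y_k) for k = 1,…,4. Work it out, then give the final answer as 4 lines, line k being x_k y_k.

4607 336
42448897 3095904
391124132351 28525659120
3603817713033217 262835420035776

d=188: √d = [13; 1,2,2,6,2,2,1,26] (ℓ=8, even), read p_7/q_7
a_0=13:  p_0=13·1+0=13,  q_0=13·0+1=1
a_1=1:  p_1=1·13+1=14,  q_1=1·1+0=1
a_2=2:  p_2=2·14+13=41,  q_2=2·1+1=3
a_3=2:  p_3=2·41+14=96,  q_3=2·3+1=7
a_4=6:  p_4=6·96+41=617,  q_4=6·7+3=45
a_5=2:  p_5=2·617+96=1330,  q_5=2·45+7=97
a_6=2:  p_6=2·1330+617=3277,  q_6=2·97+45=239
a_7=1:  p_7=1·3277+1330=4607,  q_7=1·239+97=336
→ (4607, 336).  Check: 4607²=21224449, 188·336²=21224448, difference 1.
k=2:  x_2 = 4607·4607+188·336·336 = 42448897,  y_2 = 4607·336+336·4607 = 3095904
k=3:  x_3 = 4607·42448897+188·336·3095904 = 391124132351,  y_3 = 4607·3095904+336·42448897 = 28525659120
k=4:  x_4 = 4607·391124132351+188·336·28525659120 = 3603817713033217,  y_4 = 4607·28525659120+336·391124132351 = 262835420035776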